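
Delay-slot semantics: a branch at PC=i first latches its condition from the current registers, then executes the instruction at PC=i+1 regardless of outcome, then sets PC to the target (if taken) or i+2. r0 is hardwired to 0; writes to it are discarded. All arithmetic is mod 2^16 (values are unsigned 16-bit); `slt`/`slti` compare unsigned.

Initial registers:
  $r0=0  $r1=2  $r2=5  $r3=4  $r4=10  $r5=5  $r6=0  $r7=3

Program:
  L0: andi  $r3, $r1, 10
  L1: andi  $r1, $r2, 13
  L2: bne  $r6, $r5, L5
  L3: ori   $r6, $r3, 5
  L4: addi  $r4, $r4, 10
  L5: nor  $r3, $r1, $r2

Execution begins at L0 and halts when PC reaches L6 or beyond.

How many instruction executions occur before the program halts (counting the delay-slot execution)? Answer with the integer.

#0 andi  $r3, $r1, 10 ; 0/2/5/2/10/5/0/3
#1 andi  $r1, $r2, 13 ; 0/5/5/2/10/5/0/3
#2 bne  $r6, $r5, L5 ; 0/5/5/2/10/5/0/3 ; →target
#3 ori   $r6, $r3, 5 ; 0/5/5/2/10/5/7/3
#5 nor  $r3, $r1, $r2 ; 0/5/5/65530/10/5/7/3

5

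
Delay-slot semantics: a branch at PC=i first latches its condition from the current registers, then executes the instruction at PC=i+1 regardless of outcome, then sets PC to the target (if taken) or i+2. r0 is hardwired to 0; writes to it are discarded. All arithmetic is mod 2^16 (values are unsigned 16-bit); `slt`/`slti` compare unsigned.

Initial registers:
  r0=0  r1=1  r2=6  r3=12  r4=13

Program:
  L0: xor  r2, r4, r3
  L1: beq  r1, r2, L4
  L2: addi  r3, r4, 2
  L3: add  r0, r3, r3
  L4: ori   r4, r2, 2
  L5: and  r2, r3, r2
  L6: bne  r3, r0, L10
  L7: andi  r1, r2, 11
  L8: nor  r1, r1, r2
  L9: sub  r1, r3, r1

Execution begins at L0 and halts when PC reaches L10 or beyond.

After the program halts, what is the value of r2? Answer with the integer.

[0] xor  r2, r4, r3  →  {r0:0, r1:1, r2:1, r3:12, r4:13}
[1] beq  r1, r2, L4  →  {r0:0, r1:1, r2:1, r3:12, r4:13}  ⟨branch taken⟩
[2] addi  r3, r4, 2  →  {r0:0, r1:1, r2:1, r3:15, r4:13}
[4] ori   r4, r2, 2  →  {r0:0, r1:1, r2:1, r3:15, r4:3}
[5] and  r2, r3, r2  →  {r0:0, r1:1, r2:1, r3:15, r4:3}
[6] bne  r3, r0, L10  →  {r0:0, r1:1, r2:1, r3:15, r4:3}  ⟨branch taken⟩
[7] andi  r1, r2, 11  →  {r0:0, r1:1, r2:1, r3:15, r4:3}

1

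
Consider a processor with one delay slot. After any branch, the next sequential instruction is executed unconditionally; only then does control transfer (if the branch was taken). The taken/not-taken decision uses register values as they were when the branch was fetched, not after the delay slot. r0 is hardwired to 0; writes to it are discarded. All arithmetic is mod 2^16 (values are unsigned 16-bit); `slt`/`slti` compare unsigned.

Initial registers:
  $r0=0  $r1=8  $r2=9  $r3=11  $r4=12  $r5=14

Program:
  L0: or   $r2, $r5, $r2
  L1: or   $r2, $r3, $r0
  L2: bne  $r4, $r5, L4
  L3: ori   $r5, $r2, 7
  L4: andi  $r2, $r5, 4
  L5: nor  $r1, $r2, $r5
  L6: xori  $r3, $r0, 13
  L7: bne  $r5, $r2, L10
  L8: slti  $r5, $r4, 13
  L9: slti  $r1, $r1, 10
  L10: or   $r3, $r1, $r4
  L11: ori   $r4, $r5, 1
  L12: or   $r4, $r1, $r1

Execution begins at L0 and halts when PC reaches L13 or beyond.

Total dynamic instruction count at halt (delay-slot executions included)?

12

#0 or   $r2, $r5, $r2 ; 0/8/15/11/12/14
#1 or   $r2, $r3, $r0 ; 0/8/11/11/12/14
#2 bne  $r4, $r5, L4 ; 0/8/11/11/12/14 ; →target
#3 ori   $r5, $r2, 7 ; 0/8/11/11/12/15
#4 andi  $r2, $r5, 4 ; 0/8/4/11/12/15
#5 nor  $r1, $r2, $r5 ; 0/65520/4/11/12/15
#6 xori  $r3, $r0, 13 ; 0/65520/4/13/12/15
#7 bne  $r5, $r2, L10 ; 0/65520/4/13/12/15 ; →target
#8 slti  $r5, $r4, 13 ; 0/65520/4/13/12/1
#10 or   $r3, $r1, $r4 ; 0/65520/4/65532/12/1
#11 ori   $r4, $r5, 1 ; 0/65520/4/65532/1/1
#12 or   $r4, $r1, $r1 ; 0/65520/4/65532/65520/1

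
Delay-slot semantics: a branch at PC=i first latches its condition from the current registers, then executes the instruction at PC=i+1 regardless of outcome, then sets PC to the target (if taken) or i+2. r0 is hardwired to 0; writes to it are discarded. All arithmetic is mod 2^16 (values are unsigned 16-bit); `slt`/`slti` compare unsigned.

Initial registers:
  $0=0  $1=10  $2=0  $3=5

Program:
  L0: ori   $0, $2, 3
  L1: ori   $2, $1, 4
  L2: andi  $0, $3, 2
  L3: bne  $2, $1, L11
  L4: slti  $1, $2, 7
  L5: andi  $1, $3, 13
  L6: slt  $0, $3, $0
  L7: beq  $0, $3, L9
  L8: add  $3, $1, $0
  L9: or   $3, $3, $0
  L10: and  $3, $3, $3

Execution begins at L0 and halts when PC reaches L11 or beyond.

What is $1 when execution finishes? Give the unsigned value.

0

PC=0  ori   $0, $2, 3        | $0=0 $1=10 $2=0 $3=5
PC=1  ori   $2, $1, 4        | $0=0 $1=10 $2=14 $3=5
PC=2  andi  $0, $3, 2        | $0=0 $1=10 $2=14 $3=5
PC=3  bne  $2, $1, L11       | $0=0 $1=10 $2=14 $3=5  [TAKEN]
PC=4  slti  $1, $2, 7        | $0=0 $1=0 $2=14 $3=5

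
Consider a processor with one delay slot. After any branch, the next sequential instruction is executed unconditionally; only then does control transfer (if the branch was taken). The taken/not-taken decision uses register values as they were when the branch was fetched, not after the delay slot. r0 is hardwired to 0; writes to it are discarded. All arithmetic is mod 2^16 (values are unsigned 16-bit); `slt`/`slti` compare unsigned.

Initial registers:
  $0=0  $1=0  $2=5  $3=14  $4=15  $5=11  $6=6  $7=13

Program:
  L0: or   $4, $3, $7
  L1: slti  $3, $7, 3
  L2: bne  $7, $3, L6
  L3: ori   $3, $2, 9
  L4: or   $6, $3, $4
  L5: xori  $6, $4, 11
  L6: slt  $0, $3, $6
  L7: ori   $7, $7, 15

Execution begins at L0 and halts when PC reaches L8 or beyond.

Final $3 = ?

PC=0  or   $4, $3, $7        | $0=0 $1=0 $2=5 $3=14 $4=15 $5=11 $6=6 $7=13
PC=1  slti  $3, $7, 3        | $0=0 $1=0 $2=5 $3=0 $4=15 $5=11 $6=6 $7=13
PC=2  bne  $7, $3, L6        | $0=0 $1=0 $2=5 $3=0 $4=15 $5=11 $6=6 $7=13  [TAKEN]
PC=3  ori   $3, $2, 9        | $0=0 $1=0 $2=5 $3=13 $4=15 $5=11 $6=6 $7=13
PC=6  slt  $0, $3, $6        | $0=0 $1=0 $2=5 $3=13 $4=15 $5=11 $6=6 $7=13
PC=7  ori   $7, $7, 15       | $0=0 $1=0 $2=5 $3=13 $4=15 $5=11 $6=6 $7=15

13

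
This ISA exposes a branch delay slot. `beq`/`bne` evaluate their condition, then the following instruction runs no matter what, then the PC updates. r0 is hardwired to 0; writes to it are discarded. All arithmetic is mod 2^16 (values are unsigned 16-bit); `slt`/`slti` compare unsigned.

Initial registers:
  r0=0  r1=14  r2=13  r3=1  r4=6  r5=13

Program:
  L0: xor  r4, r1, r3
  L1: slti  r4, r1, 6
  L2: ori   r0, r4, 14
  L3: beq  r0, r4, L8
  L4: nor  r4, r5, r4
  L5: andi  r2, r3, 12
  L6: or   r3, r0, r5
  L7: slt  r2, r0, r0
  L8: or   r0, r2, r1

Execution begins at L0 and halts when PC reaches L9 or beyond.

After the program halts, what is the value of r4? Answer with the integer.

PC=0  xor  r4, r1, r3        | r0=0 r1=14 r2=13 r3=1 r4=15 r5=13
PC=1  slti  r4, r1, 6        | r0=0 r1=14 r2=13 r3=1 r4=0 r5=13
PC=2  ori   r0, r4, 14       | r0=0 r1=14 r2=13 r3=1 r4=0 r5=13
PC=3  beq  r0, r4, L8        | r0=0 r1=14 r2=13 r3=1 r4=0 r5=13  [TAKEN]
PC=4  nor  r4, r5, r4        | r0=0 r1=14 r2=13 r3=1 r4=65522 r5=13
PC=8  or   r0, r2, r1        | r0=0 r1=14 r2=13 r3=1 r4=65522 r5=13

65522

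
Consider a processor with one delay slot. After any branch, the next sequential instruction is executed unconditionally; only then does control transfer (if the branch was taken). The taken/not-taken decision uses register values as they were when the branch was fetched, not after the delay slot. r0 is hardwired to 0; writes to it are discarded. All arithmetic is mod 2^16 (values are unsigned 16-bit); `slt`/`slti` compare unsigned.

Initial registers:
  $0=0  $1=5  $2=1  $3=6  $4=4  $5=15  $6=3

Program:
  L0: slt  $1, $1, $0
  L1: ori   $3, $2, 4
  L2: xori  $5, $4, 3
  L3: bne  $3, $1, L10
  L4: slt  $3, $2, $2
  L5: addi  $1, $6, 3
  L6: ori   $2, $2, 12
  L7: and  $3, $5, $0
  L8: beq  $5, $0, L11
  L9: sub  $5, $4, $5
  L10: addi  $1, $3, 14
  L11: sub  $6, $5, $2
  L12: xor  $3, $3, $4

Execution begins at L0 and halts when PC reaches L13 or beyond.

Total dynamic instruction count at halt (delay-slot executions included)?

8

#0 slt  $1, $1, $0 ; 0/0/1/6/4/15/3
#1 ori   $3, $2, 4 ; 0/0/1/5/4/15/3
#2 xori  $5, $4, 3 ; 0/0/1/5/4/7/3
#3 bne  $3, $1, L10 ; 0/0/1/5/4/7/3 ; →target
#4 slt  $3, $2, $2 ; 0/0/1/0/4/7/3
#10 addi  $1, $3, 14 ; 0/14/1/0/4/7/3
#11 sub  $6, $5, $2 ; 0/14/1/0/4/7/6
#12 xor  $3, $3, $4 ; 0/14/1/4/4/7/6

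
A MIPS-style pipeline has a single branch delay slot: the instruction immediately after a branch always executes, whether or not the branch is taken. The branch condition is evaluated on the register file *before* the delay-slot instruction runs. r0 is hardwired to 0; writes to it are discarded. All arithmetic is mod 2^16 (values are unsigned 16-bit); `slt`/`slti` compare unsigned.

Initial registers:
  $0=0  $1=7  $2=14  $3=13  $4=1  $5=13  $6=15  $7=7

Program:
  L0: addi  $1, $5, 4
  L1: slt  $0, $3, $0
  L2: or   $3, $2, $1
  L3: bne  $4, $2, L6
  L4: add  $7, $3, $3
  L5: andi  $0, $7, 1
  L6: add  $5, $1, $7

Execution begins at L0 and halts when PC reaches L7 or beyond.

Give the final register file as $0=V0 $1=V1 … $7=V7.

$0=0 $1=17 $2=14 $3=31 $4=1 $5=79 $6=15 $7=62

  step pc=0: addi  $1, $5, 4  regs=(0,17,14,13,1,13,15,7)
  step pc=1: slt  $0, $3, $0  regs=(0,17,14,13,1,13,15,7)
  step pc=2: or   $3, $2, $1  regs=(0,17,14,31,1,13,15,7)
  step pc=3: bne  $4, $2, L6  cond=T  regs=(0,17,14,31,1,13,15,7)
  step pc=4: add  $7, $3, $3  regs=(0,17,14,31,1,13,15,62)
  step pc=6: add  $5, $1, $7  regs=(0,17,14,31,1,79,15,62)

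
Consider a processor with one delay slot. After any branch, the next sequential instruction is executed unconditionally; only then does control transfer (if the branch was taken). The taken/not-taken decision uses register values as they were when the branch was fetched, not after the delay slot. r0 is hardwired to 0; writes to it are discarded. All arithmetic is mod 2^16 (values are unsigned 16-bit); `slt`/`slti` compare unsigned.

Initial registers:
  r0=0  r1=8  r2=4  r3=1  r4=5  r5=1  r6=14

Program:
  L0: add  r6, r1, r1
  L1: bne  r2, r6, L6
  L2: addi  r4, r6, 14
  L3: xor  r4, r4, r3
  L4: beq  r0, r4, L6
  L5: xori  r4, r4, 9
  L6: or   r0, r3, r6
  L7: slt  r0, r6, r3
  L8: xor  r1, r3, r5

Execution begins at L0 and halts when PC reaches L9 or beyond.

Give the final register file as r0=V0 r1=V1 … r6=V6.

r0=0 r1=0 r2=4 r3=1 r4=30 r5=1 r6=16

#0 add  r6, r1, r1 ; 0/8/4/1/5/1/16
#1 bne  r2, r6, L6 ; 0/8/4/1/5/1/16 ; →target
#2 addi  r4, r6, 14 ; 0/8/4/1/30/1/16
#6 or   r0, r3, r6 ; 0/8/4/1/30/1/16
#7 slt  r0, r6, r3 ; 0/8/4/1/30/1/16
#8 xor  r1, r3, r5 ; 0/0/4/1/30/1/16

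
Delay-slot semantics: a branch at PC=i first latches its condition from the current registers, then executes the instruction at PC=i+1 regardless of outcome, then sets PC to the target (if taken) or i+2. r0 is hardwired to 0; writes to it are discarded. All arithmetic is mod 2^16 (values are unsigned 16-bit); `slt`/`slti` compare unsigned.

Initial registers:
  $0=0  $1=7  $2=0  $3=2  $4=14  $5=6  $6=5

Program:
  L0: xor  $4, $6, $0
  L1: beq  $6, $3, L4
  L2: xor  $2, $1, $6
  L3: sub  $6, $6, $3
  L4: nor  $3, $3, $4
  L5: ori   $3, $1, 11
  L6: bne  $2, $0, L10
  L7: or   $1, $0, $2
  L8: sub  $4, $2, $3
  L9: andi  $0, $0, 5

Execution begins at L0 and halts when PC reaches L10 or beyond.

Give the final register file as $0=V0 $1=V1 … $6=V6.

  step pc=0: xor  $4, $6, $0  regs=(0,7,0,2,5,6,5)
  step pc=1: beq  $6, $3, L4  cond=F  regs=(0,7,0,2,5,6,5)
  step pc=2: xor  $2, $1, $6  regs=(0,7,2,2,5,6,5)
  step pc=3: sub  $6, $6, $3  regs=(0,7,2,2,5,6,3)
  step pc=4: nor  $3, $3, $4  regs=(0,7,2,65528,5,6,3)
  step pc=5: ori   $3, $1, 11  regs=(0,7,2,15,5,6,3)
  step pc=6: bne  $2, $0, L10  cond=T  regs=(0,7,2,15,5,6,3)
  step pc=7: or   $1, $0, $2  regs=(0,2,2,15,5,6,3)

$0=0 $1=2 $2=2 $3=15 $4=5 $5=6 $6=3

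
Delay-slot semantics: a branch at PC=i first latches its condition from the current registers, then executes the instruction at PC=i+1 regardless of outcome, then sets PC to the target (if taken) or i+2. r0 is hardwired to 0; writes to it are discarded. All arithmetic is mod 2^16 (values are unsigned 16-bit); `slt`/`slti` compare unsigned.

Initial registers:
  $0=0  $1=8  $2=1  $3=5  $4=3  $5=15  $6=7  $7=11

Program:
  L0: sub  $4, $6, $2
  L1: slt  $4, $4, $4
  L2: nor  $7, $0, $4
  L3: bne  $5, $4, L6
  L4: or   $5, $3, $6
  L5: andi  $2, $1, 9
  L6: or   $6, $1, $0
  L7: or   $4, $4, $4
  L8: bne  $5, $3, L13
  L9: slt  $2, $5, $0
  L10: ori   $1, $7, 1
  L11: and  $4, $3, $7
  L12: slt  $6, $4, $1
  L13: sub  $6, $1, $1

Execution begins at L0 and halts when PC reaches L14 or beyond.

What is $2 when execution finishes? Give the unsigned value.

0

#0 sub  $4, $6, $2 ; 0/8/1/5/6/15/7/11
#1 slt  $4, $4, $4 ; 0/8/1/5/0/15/7/11
#2 nor  $7, $0, $4 ; 0/8/1/5/0/15/7/65535
#3 bne  $5, $4, L6 ; 0/8/1/5/0/15/7/65535 ; →target
#4 or   $5, $3, $6 ; 0/8/1/5/0/7/7/65535
#6 or   $6, $1, $0 ; 0/8/1/5/0/7/8/65535
#7 or   $4, $4, $4 ; 0/8/1/5/0/7/8/65535
#8 bne  $5, $3, L13 ; 0/8/1/5/0/7/8/65535 ; →target
#9 slt  $2, $5, $0 ; 0/8/0/5/0/7/8/65535
#13 sub  $6, $1, $1 ; 0/8/0/5/0/7/0/65535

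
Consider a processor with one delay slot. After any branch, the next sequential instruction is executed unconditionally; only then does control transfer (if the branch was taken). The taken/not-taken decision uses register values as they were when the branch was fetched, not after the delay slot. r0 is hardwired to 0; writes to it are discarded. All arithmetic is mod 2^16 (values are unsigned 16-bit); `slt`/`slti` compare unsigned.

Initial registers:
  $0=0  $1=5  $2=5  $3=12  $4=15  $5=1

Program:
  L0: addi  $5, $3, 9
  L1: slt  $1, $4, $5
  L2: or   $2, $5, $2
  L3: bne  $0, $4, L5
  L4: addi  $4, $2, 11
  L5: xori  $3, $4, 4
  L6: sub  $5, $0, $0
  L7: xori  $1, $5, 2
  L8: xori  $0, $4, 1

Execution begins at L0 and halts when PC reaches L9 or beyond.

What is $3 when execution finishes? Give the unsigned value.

36

[0] addi  $5, $3, 9  →  {$0:0, $1:5, $2:5, $3:12, $4:15, $5:21}
[1] slt  $1, $4, $5  →  {$0:0, $1:1, $2:5, $3:12, $4:15, $5:21}
[2] or   $2, $5, $2  →  {$0:0, $1:1, $2:21, $3:12, $4:15, $5:21}
[3] bne  $0, $4, L5  →  {$0:0, $1:1, $2:21, $3:12, $4:15, $5:21}  ⟨branch taken⟩
[4] addi  $4, $2, 11  →  {$0:0, $1:1, $2:21, $3:12, $4:32, $5:21}
[5] xori  $3, $4, 4  →  {$0:0, $1:1, $2:21, $3:36, $4:32, $5:21}
[6] sub  $5, $0, $0  →  {$0:0, $1:1, $2:21, $3:36, $4:32, $5:0}
[7] xori  $1, $5, 2  →  {$0:0, $1:2, $2:21, $3:36, $4:32, $5:0}
[8] xori  $0, $4, 1  →  {$0:0, $1:2, $2:21, $3:36, $4:32, $5:0}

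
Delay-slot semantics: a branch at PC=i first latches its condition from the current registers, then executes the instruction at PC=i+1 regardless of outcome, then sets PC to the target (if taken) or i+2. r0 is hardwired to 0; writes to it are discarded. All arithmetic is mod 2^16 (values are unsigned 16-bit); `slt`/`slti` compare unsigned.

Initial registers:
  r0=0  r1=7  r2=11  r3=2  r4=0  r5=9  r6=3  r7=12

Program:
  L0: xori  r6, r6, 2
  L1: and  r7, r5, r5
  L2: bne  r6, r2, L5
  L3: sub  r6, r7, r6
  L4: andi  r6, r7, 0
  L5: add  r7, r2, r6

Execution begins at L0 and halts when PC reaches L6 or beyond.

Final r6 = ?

8

#0 xori  r6, r6, 2 ; 0/7/11/2/0/9/1/12
#1 and  r7, r5, r5 ; 0/7/11/2/0/9/1/9
#2 bne  r6, r2, L5 ; 0/7/11/2/0/9/1/9 ; →target
#3 sub  r6, r7, r6 ; 0/7/11/2/0/9/8/9
#5 add  r7, r2, r6 ; 0/7/11/2/0/9/8/19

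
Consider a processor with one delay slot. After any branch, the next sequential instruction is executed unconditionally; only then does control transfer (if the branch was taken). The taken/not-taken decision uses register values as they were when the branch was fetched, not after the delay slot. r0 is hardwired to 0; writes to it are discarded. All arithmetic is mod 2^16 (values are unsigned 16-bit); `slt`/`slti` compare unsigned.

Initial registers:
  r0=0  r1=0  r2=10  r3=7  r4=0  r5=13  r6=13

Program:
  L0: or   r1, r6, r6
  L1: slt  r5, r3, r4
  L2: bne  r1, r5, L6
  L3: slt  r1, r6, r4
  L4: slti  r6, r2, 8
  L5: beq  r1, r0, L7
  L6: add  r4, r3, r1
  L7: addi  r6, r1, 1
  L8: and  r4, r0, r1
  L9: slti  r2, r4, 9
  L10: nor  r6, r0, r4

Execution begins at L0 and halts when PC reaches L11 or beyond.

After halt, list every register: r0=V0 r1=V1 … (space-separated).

r0=0 r1=0 r2=1 r3=7 r4=0 r5=0 r6=65535

  step pc=0: or   r1, r6, r6  regs=(0,13,10,7,0,13,13)
  step pc=1: slt  r5, r3, r4  regs=(0,13,10,7,0,0,13)
  step pc=2: bne  r1, r5, L6  cond=T  regs=(0,13,10,7,0,0,13)
  step pc=3: slt  r1, r6, r4  regs=(0,0,10,7,0,0,13)
  step pc=6: add  r4, r3, r1  regs=(0,0,10,7,7,0,13)
  step pc=7: addi  r6, r1, 1  regs=(0,0,10,7,7,0,1)
  step pc=8: and  r4, r0, r1  regs=(0,0,10,7,0,0,1)
  step pc=9: slti  r2, r4, 9  regs=(0,0,1,7,0,0,1)
  step pc=10: nor  r6, r0, r4  regs=(0,0,1,7,0,0,65535)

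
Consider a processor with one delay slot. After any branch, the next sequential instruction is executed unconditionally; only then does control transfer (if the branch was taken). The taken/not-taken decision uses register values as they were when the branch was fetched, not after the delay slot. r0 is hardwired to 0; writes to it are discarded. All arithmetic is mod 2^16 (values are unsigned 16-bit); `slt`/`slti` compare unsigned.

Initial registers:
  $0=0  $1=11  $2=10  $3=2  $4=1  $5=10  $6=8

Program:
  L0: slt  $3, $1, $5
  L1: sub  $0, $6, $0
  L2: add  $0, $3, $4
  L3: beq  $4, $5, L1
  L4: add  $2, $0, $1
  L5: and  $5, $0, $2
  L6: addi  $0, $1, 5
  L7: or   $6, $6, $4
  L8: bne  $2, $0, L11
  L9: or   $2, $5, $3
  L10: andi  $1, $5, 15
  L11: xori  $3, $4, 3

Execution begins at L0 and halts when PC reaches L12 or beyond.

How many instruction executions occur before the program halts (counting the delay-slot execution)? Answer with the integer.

11

PC=0  slt  $3, $1, $5        | $0=0 $1=11 $2=10 $3=0 $4=1 $5=10 $6=8
PC=1  sub  $0, $6, $0        | $0=0 $1=11 $2=10 $3=0 $4=1 $5=10 $6=8
PC=2  add  $0, $3, $4        | $0=0 $1=11 $2=10 $3=0 $4=1 $5=10 $6=8
PC=3  beq  $4, $5, L1        | $0=0 $1=11 $2=10 $3=0 $4=1 $5=10 $6=8  [not taken]
PC=4  add  $2, $0, $1        | $0=0 $1=11 $2=11 $3=0 $4=1 $5=10 $6=8
PC=5  and  $5, $0, $2        | $0=0 $1=11 $2=11 $3=0 $4=1 $5=0 $6=8
PC=6  addi  $0, $1, 5        | $0=0 $1=11 $2=11 $3=0 $4=1 $5=0 $6=8
PC=7  or   $6, $6, $4        | $0=0 $1=11 $2=11 $3=0 $4=1 $5=0 $6=9
PC=8  bne  $2, $0, L11       | $0=0 $1=11 $2=11 $3=0 $4=1 $5=0 $6=9  [TAKEN]
PC=9  or   $2, $5, $3        | $0=0 $1=11 $2=0 $3=0 $4=1 $5=0 $6=9
PC=11 xori  $3, $4, 3        | $0=0 $1=11 $2=0 $3=2 $4=1 $5=0 $6=9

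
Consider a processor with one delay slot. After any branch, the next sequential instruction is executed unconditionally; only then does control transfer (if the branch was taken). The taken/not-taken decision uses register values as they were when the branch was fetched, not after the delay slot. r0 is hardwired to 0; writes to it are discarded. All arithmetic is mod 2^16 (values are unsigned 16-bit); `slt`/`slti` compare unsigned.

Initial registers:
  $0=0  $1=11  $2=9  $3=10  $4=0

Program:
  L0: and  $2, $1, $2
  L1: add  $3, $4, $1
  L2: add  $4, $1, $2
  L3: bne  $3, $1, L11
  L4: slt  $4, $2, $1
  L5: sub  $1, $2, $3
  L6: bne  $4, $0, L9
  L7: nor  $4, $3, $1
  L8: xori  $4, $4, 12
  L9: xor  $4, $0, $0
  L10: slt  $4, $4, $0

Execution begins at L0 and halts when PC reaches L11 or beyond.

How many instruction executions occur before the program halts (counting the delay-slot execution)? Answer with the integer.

10

PC=0  and  $2, $1, $2        | $0=0 $1=11 $2=9 $3=10 $4=0
PC=1  add  $3, $4, $1        | $0=0 $1=11 $2=9 $3=11 $4=0
PC=2  add  $4, $1, $2        | $0=0 $1=11 $2=9 $3=11 $4=20
PC=3  bne  $3, $1, L11       | $0=0 $1=11 $2=9 $3=11 $4=20  [not taken]
PC=4  slt  $4, $2, $1        | $0=0 $1=11 $2=9 $3=11 $4=1
PC=5  sub  $1, $2, $3        | $0=0 $1=65534 $2=9 $3=11 $4=1
PC=6  bne  $4, $0, L9        | $0=0 $1=65534 $2=9 $3=11 $4=1  [TAKEN]
PC=7  nor  $4, $3, $1        | $0=0 $1=65534 $2=9 $3=11 $4=0
PC=9  xor  $4, $0, $0        | $0=0 $1=65534 $2=9 $3=11 $4=0
PC=10 slt  $4, $4, $0        | $0=0 $1=65534 $2=9 $3=11 $4=0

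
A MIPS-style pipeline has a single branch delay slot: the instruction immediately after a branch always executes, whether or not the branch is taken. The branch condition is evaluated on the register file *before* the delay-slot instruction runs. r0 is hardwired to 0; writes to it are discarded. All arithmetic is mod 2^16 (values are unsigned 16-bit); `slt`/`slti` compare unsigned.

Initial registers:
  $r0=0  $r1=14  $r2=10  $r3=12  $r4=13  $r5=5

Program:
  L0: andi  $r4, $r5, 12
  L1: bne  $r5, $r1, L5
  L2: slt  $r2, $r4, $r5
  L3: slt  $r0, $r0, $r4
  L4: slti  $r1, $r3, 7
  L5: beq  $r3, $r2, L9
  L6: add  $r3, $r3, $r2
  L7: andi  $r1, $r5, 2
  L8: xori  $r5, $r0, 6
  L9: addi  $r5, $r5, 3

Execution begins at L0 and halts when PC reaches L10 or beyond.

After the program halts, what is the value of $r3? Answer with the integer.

  step pc=0: andi  $r4, $r5, 12  regs=(0,14,10,12,4,5)
  step pc=1: bne  $r5, $r1, L5  cond=T  regs=(0,14,10,12,4,5)
  step pc=2: slt  $r2, $r4, $r5  regs=(0,14,1,12,4,5)
  step pc=5: beq  $r3, $r2, L9  cond=F  regs=(0,14,1,12,4,5)
  step pc=6: add  $r3, $r3, $r2  regs=(0,14,1,13,4,5)
  step pc=7: andi  $r1, $r5, 2  regs=(0,0,1,13,4,5)
  step pc=8: xori  $r5, $r0, 6  regs=(0,0,1,13,4,6)
  step pc=9: addi  $r5, $r5, 3  regs=(0,0,1,13,4,9)

13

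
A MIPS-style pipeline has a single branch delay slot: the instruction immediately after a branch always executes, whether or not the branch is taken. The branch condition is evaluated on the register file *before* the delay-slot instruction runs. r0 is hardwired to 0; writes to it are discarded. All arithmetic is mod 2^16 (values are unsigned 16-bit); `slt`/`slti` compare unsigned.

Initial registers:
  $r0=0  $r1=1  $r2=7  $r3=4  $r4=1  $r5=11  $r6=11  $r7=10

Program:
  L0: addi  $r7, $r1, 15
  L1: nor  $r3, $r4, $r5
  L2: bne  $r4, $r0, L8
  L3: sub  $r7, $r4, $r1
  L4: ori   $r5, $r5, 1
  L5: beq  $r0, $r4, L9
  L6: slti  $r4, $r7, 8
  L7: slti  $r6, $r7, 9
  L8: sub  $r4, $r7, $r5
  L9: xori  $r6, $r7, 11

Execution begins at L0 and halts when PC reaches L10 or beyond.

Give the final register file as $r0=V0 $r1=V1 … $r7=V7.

$r0=0 $r1=1 $r2=7 $r3=65524 $r4=65525 $r5=11 $r6=11 $r7=0

  step pc=0: addi  $r7, $r1, 15  regs=(0,1,7,4,1,11,11,16)
  step pc=1: nor  $r3, $r4, $r5  regs=(0,1,7,65524,1,11,11,16)
  step pc=2: bne  $r4, $r0, L8  cond=T  regs=(0,1,7,65524,1,11,11,16)
  step pc=3: sub  $r7, $r4, $r1  regs=(0,1,7,65524,1,11,11,0)
  step pc=8: sub  $r4, $r7, $r5  regs=(0,1,7,65524,65525,11,11,0)
  step pc=9: xori  $r6, $r7, 11  regs=(0,1,7,65524,65525,11,11,0)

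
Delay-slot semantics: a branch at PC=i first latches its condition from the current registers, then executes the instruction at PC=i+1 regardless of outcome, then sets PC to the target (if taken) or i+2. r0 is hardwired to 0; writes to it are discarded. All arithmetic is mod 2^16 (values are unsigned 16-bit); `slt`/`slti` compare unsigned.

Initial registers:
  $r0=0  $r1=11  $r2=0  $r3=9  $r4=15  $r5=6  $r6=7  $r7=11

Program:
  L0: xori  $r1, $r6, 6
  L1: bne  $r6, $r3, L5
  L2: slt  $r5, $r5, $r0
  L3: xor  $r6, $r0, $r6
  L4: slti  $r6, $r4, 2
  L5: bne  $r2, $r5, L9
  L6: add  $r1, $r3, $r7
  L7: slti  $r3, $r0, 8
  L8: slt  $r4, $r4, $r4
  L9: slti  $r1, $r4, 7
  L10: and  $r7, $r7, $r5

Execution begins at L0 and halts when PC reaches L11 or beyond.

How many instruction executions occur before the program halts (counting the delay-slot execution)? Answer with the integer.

9

#0 xori  $r1, $r6, 6 ; 0/1/0/9/15/6/7/11
#1 bne  $r6, $r3, L5 ; 0/1/0/9/15/6/7/11 ; →target
#2 slt  $r5, $r5, $r0 ; 0/1/0/9/15/0/7/11
#5 bne  $r2, $r5, L9 ; 0/1/0/9/15/0/7/11 ; →fallthru
#6 add  $r1, $r3, $r7 ; 0/20/0/9/15/0/7/11
#7 slti  $r3, $r0, 8 ; 0/20/0/1/15/0/7/11
#8 slt  $r4, $r4, $r4 ; 0/20/0/1/0/0/7/11
#9 slti  $r1, $r4, 7 ; 0/1/0/1/0/0/7/11
#10 and  $r7, $r7, $r5 ; 0/1/0/1/0/0/7/0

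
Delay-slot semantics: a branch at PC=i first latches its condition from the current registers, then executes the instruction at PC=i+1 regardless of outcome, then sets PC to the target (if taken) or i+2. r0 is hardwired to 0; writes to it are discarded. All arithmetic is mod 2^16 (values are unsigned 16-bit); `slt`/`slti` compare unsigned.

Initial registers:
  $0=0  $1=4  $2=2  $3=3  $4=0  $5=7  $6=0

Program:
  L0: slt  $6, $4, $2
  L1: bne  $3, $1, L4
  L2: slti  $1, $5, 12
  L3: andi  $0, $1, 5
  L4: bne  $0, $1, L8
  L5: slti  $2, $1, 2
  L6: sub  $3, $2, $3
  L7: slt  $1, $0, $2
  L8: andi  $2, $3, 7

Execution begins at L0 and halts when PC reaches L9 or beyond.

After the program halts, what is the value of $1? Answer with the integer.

  step pc=0: slt  $6, $4, $2  regs=(0,4,2,3,0,7,1)
  step pc=1: bne  $3, $1, L4  cond=T  regs=(0,4,2,3,0,7,1)
  step pc=2: slti  $1, $5, 12  regs=(0,1,2,3,0,7,1)
  step pc=4: bne  $0, $1, L8  cond=T  regs=(0,1,2,3,0,7,1)
  step pc=5: slti  $2, $1, 2  regs=(0,1,1,3,0,7,1)
  step pc=8: andi  $2, $3, 7  regs=(0,1,3,3,0,7,1)

1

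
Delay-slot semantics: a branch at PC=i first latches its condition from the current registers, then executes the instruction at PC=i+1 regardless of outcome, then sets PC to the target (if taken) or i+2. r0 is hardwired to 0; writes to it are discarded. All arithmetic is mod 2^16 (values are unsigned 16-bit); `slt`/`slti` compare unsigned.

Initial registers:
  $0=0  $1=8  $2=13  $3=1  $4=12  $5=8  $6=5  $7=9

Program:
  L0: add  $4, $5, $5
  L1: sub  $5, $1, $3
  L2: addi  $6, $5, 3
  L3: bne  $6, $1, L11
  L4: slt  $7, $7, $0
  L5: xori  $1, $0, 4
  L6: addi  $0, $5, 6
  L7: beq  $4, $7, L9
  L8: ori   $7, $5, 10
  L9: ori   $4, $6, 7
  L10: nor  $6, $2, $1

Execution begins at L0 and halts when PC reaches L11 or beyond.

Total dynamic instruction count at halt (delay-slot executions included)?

[0] add  $4, $5, $5  →  {$0:0, $1:8, $2:13, $3:1, $4:16, $5:8, $6:5, $7:9}
[1] sub  $5, $1, $3  →  {$0:0, $1:8, $2:13, $3:1, $4:16, $5:7, $6:5, $7:9}
[2] addi  $6, $5, 3  →  {$0:0, $1:8, $2:13, $3:1, $4:16, $5:7, $6:10, $7:9}
[3] bne  $6, $1, L11  →  {$0:0, $1:8, $2:13, $3:1, $4:16, $5:7, $6:10, $7:9}  ⟨branch taken⟩
[4] slt  $7, $7, $0  →  {$0:0, $1:8, $2:13, $3:1, $4:16, $5:7, $6:10, $7:0}

5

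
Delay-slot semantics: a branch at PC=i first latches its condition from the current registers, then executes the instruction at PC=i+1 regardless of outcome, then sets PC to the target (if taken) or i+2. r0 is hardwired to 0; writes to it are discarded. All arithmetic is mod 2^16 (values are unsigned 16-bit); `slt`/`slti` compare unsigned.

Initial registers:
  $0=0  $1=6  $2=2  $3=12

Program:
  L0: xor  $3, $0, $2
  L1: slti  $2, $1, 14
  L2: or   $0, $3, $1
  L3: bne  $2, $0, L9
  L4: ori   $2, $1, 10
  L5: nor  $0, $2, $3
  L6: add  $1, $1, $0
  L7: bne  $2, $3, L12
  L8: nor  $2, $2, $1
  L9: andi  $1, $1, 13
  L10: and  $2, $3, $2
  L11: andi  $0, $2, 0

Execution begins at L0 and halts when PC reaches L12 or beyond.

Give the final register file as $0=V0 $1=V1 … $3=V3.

[0] xor  $3, $0, $2  →  {$0:0, $1:6, $2:2, $3:2}
[1] slti  $2, $1, 14  →  {$0:0, $1:6, $2:1, $3:2}
[2] or   $0, $3, $1  →  {$0:0, $1:6, $2:1, $3:2}
[3] bne  $2, $0, L9  →  {$0:0, $1:6, $2:1, $3:2}  ⟨branch taken⟩
[4] ori   $2, $1, 10  →  {$0:0, $1:6, $2:14, $3:2}
[9] andi  $1, $1, 13  →  {$0:0, $1:4, $2:14, $3:2}
[10] and  $2, $3, $2  →  {$0:0, $1:4, $2:2, $3:2}
[11] andi  $0, $2, 0  →  {$0:0, $1:4, $2:2, $3:2}

$0=0 $1=4 $2=2 $3=2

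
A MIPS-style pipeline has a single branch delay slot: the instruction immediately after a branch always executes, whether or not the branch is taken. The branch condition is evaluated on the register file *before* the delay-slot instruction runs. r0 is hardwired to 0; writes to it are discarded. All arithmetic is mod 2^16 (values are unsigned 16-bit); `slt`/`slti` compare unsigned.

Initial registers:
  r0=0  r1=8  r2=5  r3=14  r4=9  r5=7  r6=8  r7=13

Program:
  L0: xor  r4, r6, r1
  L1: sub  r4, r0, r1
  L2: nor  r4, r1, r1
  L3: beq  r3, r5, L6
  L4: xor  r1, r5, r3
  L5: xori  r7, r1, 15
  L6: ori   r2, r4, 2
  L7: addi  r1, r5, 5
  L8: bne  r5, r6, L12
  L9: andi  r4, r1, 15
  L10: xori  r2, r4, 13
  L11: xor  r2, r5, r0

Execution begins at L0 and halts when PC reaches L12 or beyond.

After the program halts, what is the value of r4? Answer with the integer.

12

[0] xor  r4, r6, r1  →  {r0:0, r1:8, r2:5, r3:14, r4:0, r5:7, r6:8, r7:13}
[1] sub  r4, r0, r1  →  {r0:0, r1:8, r2:5, r3:14, r4:65528, r5:7, r6:8, r7:13}
[2] nor  r4, r1, r1  →  {r0:0, r1:8, r2:5, r3:14, r4:65527, r5:7, r6:8, r7:13}
[3] beq  r3, r5, L6  →  {r0:0, r1:8, r2:5, r3:14, r4:65527, r5:7, r6:8, r7:13}  ⟨branch fallthrough⟩
[4] xor  r1, r5, r3  →  {r0:0, r1:9, r2:5, r3:14, r4:65527, r5:7, r6:8, r7:13}
[5] xori  r7, r1, 15  →  {r0:0, r1:9, r2:5, r3:14, r4:65527, r5:7, r6:8, r7:6}
[6] ori   r2, r4, 2  →  {r0:0, r1:9, r2:65527, r3:14, r4:65527, r5:7, r6:8, r7:6}
[7] addi  r1, r5, 5  →  {r0:0, r1:12, r2:65527, r3:14, r4:65527, r5:7, r6:8, r7:6}
[8] bne  r5, r6, L12  →  {r0:0, r1:12, r2:65527, r3:14, r4:65527, r5:7, r6:8, r7:6}  ⟨branch taken⟩
[9] andi  r4, r1, 15  →  {r0:0, r1:12, r2:65527, r3:14, r4:12, r5:7, r6:8, r7:6}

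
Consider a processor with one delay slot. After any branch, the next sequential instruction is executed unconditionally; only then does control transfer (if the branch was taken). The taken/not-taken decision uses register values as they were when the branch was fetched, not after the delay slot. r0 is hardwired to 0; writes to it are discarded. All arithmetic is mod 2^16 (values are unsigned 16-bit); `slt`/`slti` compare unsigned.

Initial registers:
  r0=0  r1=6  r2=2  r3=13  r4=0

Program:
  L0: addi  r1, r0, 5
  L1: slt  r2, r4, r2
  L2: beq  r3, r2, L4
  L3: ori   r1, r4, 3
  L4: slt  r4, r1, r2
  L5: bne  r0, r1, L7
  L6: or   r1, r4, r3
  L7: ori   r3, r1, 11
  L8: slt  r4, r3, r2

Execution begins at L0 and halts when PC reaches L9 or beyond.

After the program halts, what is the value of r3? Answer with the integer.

15

#0 addi  r1, r0, 5 ; 0/5/2/13/0
#1 slt  r2, r4, r2 ; 0/5/1/13/0
#2 beq  r3, r2, L4 ; 0/5/1/13/0 ; →fallthru
#3 ori   r1, r4, 3 ; 0/3/1/13/0
#4 slt  r4, r1, r2 ; 0/3/1/13/0
#5 bne  r0, r1, L7 ; 0/3/1/13/0 ; →target
#6 or   r1, r4, r3 ; 0/13/1/13/0
#7 ori   r3, r1, 11 ; 0/13/1/15/0
#8 slt  r4, r3, r2 ; 0/13/1/15/0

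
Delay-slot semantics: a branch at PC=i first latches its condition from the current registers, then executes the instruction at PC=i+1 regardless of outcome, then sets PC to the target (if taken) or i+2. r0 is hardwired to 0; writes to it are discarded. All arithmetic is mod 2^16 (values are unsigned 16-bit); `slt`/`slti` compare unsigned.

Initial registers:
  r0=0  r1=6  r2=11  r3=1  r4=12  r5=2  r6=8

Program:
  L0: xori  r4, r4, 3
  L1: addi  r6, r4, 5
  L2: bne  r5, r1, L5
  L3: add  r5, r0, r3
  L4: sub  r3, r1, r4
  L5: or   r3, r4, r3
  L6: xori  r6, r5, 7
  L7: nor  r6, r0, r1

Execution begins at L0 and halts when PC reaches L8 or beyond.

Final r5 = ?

1

  step pc=0: xori  r4, r4, 3  regs=(0,6,11,1,15,2,8)
  step pc=1: addi  r6, r4, 5  regs=(0,6,11,1,15,2,20)
  step pc=2: bne  r5, r1, L5  cond=T  regs=(0,6,11,1,15,2,20)
  step pc=3: add  r5, r0, r3  regs=(0,6,11,1,15,1,20)
  step pc=5: or   r3, r4, r3  regs=(0,6,11,15,15,1,20)
  step pc=6: xori  r6, r5, 7  regs=(0,6,11,15,15,1,6)
  step pc=7: nor  r6, r0, r1  regs=(0,6,11,15,15,1,65529)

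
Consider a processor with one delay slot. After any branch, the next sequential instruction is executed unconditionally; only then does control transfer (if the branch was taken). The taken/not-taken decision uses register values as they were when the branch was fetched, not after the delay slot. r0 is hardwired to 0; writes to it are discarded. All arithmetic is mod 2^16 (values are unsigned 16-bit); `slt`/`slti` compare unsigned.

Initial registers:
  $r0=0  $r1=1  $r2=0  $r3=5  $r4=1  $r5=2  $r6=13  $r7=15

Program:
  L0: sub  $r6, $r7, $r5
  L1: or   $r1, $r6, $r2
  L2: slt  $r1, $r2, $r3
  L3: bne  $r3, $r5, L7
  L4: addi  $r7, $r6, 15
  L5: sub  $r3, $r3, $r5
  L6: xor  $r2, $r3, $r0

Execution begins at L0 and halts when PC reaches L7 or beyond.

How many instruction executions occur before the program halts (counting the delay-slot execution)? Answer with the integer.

[0] sub  $r6, $r7, $r5  →  {$r0:0, $r1:1, $r2:0, $r3:5, $r4:1, $r5:2, $r6:13, $r7:15}
[1] or   $r1, $r6, $r2  →  {$r0:0, $r1:13, $r2:0, $r3:5, $r4:1, $r5:2, $r6:13, $r7:15}
[2] slt  $r1, $r2, $r3  →  {$r0:0, $r1:1, $r2:0, $r3:5, $r4:1, $r5:2, $r6:13, $r7:15}
[3] bne  $r3, $r5, L7  →  {$r0:0, $r1:1, $r2:0, $r3:5, $r4:1, $r5:2, $r6:13, $r7:15}  ⟨branch taken⟩
[4] addi  $r7, $r6, 15  →  {$r0:0, $r1:1, $r2:0, $r3:5, $r4:1, $r5:2, $r6:13, $r7:28}

5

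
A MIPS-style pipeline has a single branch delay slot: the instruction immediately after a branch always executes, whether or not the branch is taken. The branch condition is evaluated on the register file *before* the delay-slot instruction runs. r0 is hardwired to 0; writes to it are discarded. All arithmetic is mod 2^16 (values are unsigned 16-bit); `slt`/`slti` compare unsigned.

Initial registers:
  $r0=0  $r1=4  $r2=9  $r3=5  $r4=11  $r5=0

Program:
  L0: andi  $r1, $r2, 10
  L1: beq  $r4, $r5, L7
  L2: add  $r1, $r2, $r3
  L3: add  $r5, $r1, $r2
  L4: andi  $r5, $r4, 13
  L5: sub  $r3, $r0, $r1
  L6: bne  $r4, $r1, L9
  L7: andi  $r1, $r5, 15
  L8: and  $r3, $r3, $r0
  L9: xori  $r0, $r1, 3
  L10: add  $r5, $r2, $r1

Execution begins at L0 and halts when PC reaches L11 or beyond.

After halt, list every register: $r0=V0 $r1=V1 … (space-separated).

#0 andi  $r1, $r2, 10 ; 0/8/9/5/11/0
#1 beq  $r4, $r5, L7 ; 0/8/9/5/11/0 ; →fallthru
#2 add  $r1, $r2, $r3 ; 0/14/9/5/11/0
#3 add  $r5, $r1, $r2 ; 0/14/9/5/11/23
#4 andi  $r5, $r4, 13 ; 0/14/9/5/11/9
#5 sub  $r3, $r0, $r1 ; 0/14/9/65522/11/9
#6 bne  $r4, $r1, L9 ; 0/14/9/65522/11/9 ; →target
#7 andi  $r1, $r5, 15 ; 0/9/9/65522/11/9
#9 xori  $r0, $r1, 3 ; 0/9/9/65522/11/9
#10 add  $r5, $r2, $r1 ; 0/9/9/65522/11/18

$r0=0 $r1=9 $r2=9 $r3=65522 $r4=11 $r5=18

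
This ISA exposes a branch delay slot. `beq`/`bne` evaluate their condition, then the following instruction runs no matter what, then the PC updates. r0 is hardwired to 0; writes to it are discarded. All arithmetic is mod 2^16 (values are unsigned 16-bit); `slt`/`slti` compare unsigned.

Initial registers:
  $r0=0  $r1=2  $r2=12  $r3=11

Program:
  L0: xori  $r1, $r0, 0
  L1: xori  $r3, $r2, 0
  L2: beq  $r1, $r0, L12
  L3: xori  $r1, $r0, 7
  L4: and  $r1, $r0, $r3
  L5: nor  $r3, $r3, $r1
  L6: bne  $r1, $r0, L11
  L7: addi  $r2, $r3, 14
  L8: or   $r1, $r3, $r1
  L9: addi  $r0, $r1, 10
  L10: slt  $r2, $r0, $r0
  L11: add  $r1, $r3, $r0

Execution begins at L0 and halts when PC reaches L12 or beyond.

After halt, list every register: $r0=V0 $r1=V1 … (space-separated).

#0 xori  $r1, $r0, 0 ; 0/0/12/11
#1 xori  $r3, $r2, 0 ; 0/0/12/12
#2 beq  $r1, $r0, L12 ; 0/0/12/12 ; →target
#3 xori  $r1, $r0, 7 ; 0/7/12/12

$r0=0 $r1=7 $r2=12 $r3=12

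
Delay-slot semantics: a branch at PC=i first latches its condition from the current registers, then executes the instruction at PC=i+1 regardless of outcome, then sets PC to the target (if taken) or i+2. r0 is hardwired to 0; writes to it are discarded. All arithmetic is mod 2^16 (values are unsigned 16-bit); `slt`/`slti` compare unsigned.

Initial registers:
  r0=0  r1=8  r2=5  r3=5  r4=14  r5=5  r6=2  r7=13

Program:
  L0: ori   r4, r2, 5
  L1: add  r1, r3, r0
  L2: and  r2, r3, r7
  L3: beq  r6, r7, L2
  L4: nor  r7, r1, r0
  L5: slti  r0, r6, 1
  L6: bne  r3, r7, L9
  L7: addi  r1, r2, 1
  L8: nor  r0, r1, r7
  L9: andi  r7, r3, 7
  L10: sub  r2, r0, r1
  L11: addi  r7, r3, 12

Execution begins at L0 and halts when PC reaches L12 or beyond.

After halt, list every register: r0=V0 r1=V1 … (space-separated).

PC=0  ori   r4, r2, 5        | r0=0 r1=8 r2=5 r3=5 r4=5 r5=5 r6=2 r7=13
PC=1  add  r1, r3, r0        | r0=0 r1=5 r2=5 r3=5 r4=5 r5=5 r6=2 r7=13
PC=2  and  r2, r3, r7        | r0=0 r1=5 r2=5 r3=5 r4=5 r5=5 r6=2 r7=13
PC=3  beq  r6, r7, L2        | r0=0 r1=5 r2=5 r3=5 r4=5 r5=5 r6=2 r7=13  [not taken]
PC=4  nor  r7, r1, r0        | r0=0 r1=5 r2=5 r3=5 r4=5 r5=5 r6=2 r7=65530
PC=5  slti  r0, r6, 1        | r0=0 r1=5 r2=5 r3=5 r4=5 r5=5 r6=2 r7=65530
PC=6  bne  r3, r7, L9        | r0=0 r1=5 r2=5 r3=5 r4=5 r5=5 r6=2 r7=65530  [TAKEN]
PC=7  addi  r1, r2, 1        | r0=0 r1=6 r2=5 r3=5 r4=5 r5=5 r6=2 r7=65530
PC=9  andi  r7, r3, 7        | r0=0 r1=6 r2=5 r3=5 r4=5 r5=5 r6=2 r7=5
PC=10 sub  r2, r0, r1        | r0=0 r1=6 r2=65530 r3=5 r4=5 r5=5 r6=2 r7=5
PC=11 addi  r7, r3, 12       | r0=0 r1=6 r2=65530 r3=5 r4=5 r5=5 r6=2 r7=17

r0=0 r1=6 r2=65530 r3=5 r4=5 r5=5 r6=2 r7=17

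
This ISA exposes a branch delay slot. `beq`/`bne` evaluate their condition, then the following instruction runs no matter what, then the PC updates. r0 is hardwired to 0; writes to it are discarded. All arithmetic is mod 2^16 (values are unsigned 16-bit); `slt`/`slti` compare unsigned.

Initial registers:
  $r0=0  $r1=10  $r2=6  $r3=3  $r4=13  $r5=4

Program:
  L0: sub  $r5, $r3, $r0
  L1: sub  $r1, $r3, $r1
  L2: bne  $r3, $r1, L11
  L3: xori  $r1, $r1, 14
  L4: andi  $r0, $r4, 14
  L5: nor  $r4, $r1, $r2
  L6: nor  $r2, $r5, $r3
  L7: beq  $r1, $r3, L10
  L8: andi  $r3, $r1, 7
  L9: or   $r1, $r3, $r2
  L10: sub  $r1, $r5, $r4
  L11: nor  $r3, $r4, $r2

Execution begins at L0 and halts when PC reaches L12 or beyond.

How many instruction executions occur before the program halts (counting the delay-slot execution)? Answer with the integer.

PC=0  sub  $r5, $r3, $r0     | $r0=0 $r1=10 $r2=6 $r3=3 $r4=13 $r5=3
PC=1  sub  $r1, $r3, $r1     | $r0=0 $r1=65529 $r2=6 $r3=3 $r4=13 $r5=3
PC=2  bne  $r3, $r1, L11     | $r0=0 $r1=65529 $r2=6 $r3=3 $r4=13 $r5=3  [TAKEN]
PC=3  xori  $r1, $r1, 14     | $r0=0 $r1=65527 $r2=6 $r3=3 $r4=13 $r5=3
PC=11 nor  $r3, $r4, $r2     | $r0=0 $r1=65527 $r2=6 $r3=65520 $r4=13 $r5=3

5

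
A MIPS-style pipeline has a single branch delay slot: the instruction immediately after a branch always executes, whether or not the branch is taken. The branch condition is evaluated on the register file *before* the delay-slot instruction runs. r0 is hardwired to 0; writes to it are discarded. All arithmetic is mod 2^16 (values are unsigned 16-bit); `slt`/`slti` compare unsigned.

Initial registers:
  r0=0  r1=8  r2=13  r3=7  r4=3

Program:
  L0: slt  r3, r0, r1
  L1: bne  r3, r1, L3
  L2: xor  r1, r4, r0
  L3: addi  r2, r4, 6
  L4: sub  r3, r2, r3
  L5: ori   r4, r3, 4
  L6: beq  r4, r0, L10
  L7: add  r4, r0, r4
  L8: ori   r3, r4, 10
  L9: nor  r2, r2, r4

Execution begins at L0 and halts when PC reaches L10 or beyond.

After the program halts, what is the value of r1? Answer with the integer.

PC=0  slt  r3, r0, r1        | r0=0 r1=8 r2=13 r3=1 r4=3
PC=1  bne  r3, r1, L3        | r0=0 r1=8 r2=13 r3=1 r4=3  [TAKEN]
PC=2  xor  r1, r4, r0        | r0=0 r1=3 r2=13 r3=1 r4=3
PC=3  addi  r2, r4, 6        | r0=0 r1=3 r2=9 r3=1 r4=3
PC=4  sub  r3, r2, r3        | r0=0 r1=3 r2=9 r3=8 r4=3
PC=5  ori   r4, r3, 4        | r0=0 r1=3 r2=9 r3=8 r4=12
PC=6  beq  r4, r0, L10       | r0=0 r1=3 r2=9 r3=8 r4=12  [not taken]
PC=7  add  r4, r0, r4        | r0=0 r1=3 r2=9 r3=8 r4=12
PC=8  ori   r3, r4, 10       | r0=0 r1=3 r2=9 r3=14 r4=12
PC=9  nor  r2, r2, r4        | r0=0 r1=3 r2=65522 r3=14 r4=12

3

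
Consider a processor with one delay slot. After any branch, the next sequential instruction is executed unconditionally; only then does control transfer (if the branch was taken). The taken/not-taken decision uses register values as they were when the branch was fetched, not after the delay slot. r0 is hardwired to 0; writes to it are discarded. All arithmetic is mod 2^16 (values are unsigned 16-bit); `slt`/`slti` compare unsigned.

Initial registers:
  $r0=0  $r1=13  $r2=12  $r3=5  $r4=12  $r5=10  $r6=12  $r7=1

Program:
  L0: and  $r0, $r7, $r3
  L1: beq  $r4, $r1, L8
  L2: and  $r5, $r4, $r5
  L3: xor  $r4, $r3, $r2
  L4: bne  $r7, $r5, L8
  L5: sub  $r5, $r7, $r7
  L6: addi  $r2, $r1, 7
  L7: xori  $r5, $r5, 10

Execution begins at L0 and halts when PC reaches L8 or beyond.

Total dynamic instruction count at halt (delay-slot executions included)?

PC=0  and  $r0, $r7, $r3     | $r0=0 $r1=13 $r2=12 $r3=5 $r4=12 $r5=10 $r6=12 $r7=1
PC=1  beq  $r4, $r1, L8      | $r0=0 $r1=13 $r2=12 $r3=5 $r4=12 $r5=10 $r6=12 $r7=1  [not taken]
PC=2  and  $r5, $r4, $r5     | $r0=0 $r1=13 $r2=12 $r3=5 $r4=12 $r5=8 $r6=12 $r7=1
PC=3  xor  $r4, $r3, $r2     | $r0=0 $r1=13 $r2=12 $r3=5 $r4=9 $r5=8 $r6=12 $r7=1
PC=4  bne  $r7, $r5, L8      | $r0=0 $r1=13 $r2=12 $r3=5 $r4=9 $r5=8 $r6=12 $r7=1  [TAKEN]
PC=5  sub  $r5, $r7, $r7     | $r0=0 $r1=13 $r2=12 $r3=5 $r4=9 $r5=0 $r6=12 $r7=1

6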